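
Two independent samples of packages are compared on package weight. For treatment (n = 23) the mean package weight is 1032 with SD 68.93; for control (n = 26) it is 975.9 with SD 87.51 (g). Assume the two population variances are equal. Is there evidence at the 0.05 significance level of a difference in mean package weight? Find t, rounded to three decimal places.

Let group 1 = treatment, group 2 = control. H0: μ_1 = μ_2; H1: μ_1 ≠ μ_2 (two-sample pooled-variance t-test, two-sided).
s_p² = [(23−1)·68.93² + (26−1)·87.51²]/(23+26−2) = 6297.44
t = (1032 − 975.9)/√[6297.44·(1/23 + 1/26)] = 2.470
df = n₁ + n₂ − 2 = 47
Two-sided p-value ≈ 0.017
Since p ≈ 0.017 < α = 0.05, reject H0; the data support H1.

2.470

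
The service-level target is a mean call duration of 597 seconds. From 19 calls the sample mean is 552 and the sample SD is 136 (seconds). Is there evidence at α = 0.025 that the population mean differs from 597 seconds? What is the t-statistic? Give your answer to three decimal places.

H0: μ = 597; H1: μ ≠ 597 (one-sample t-test, two-sided).
t = (x̄ − μ₀)/(s/√n) = (552 − 597)/(136/√19) = -1.442
df = n − 1 = 18
Two-sided p-value ≈ 0.166
Since p ≈ 0.166 > α = 0.025, fail to reject H0; the evidence is not statistically significant.

-1.442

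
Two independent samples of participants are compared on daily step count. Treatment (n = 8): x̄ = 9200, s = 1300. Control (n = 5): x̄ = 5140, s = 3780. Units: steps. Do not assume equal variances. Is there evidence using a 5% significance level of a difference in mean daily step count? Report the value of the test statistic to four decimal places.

2.3176

Let group 1 = treatment, group 2 = control. H0: μ_1 = μ_2; H1: μ_1 ≠ μ_2 (Welch's two-sample t-test, two-sided).
t = (x̄_1 − x̄_2)/√(s_1²/n_1 + s_2²/n_2) = (9200 − 5140)/√(1300²/8 + 3780²/5) = 2.3176
Welch–Satterthwaite df ≈ 4.60
Two-sided p-value ≈ 0.073
Since p ≈ 0.073 > α = 0.05, fail to reject H0; the data do not provide sufficient evidence against H0.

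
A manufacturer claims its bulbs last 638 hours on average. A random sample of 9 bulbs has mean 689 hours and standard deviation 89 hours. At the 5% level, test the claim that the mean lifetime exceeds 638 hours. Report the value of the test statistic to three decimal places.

1.719

H0: μ = 638; H1: μ > 638 (one-sample t-test, right-tailed).
t = (x̄ − μ₀)/(s/√n) = (689 − 638)/(89/√9) = 1.719
df = n − 1 = 8
p-value = P(T ≥ 1.719) ≈ 0.0620
Since p ≈ 0.0620 > α = 0.05, fail to reject H0; the evidence is not statistically significant.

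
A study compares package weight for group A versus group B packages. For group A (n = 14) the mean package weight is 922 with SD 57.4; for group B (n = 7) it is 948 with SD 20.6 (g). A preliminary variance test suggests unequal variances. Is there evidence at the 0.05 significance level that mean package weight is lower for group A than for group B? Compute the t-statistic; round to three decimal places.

Let group 1 = group A, group 2 = group B. H0: μ_1 = μ_2; H1: μ_1 < μ_2 (Welch's two-sample t-test, left-tailed).
t = (x̄_1 − x̄_2)/√(s_1²/n_1 + s_2²/n_2) = (922 − 948)/√(57.4²/14 + 20.6²/7) = -1.511
Welch–Satterthwaite df ≈ 17.98
p-value = P(T ≤ -1.511) ≈ 0.0740
Since p ≈ 0.0740 > α = 0.05, fail to reject H0; the evidence is not statistically significant.

-1.511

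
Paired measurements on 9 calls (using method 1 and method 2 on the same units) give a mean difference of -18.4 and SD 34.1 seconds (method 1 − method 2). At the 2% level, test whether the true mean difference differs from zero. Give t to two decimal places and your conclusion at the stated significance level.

t = -1.62; fail to reject H0

H0: μ_d = 0; H1: μ_d ≠ 0 (paired t-test on the differences, two-sided).
t = d̄/(s_d/√n) = -18.4/(34.1/√9) = -1.62
df = n − 1 = 8
Two-sided p-value ≈ 0.144
Since p ≈ 0.144 > α = 0.02, fail to reject H0; the data do not provide sufficient evidence against H0.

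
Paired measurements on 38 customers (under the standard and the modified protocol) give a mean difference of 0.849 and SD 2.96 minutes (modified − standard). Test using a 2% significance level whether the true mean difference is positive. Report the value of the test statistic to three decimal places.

H0: μ_d = 0; H1: μ_d > 0 (paired t-test on the differences, right-tailed).
t = d̄/(s_d/√n) = 0.849/(2.96/√38) = 1.768
df = n − 1 = 37
p-value = P(T ≥ 1.768) ≈ 0.043
Since p ≈ 0.043 > α = 0.02, fail to reject H0; the data do not provide sufficient evidence against H0.

1.768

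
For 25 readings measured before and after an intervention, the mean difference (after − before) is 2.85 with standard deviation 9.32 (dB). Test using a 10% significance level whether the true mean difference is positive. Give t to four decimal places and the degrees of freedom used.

t = 1.5290, df = 24

H0: μ_d = 0; H1: μ_d > 0 (paired t-test on the differences, right-tailed).
t = d̄/(s_d/√n) = 2.85/(9.32/√25) = 1.5290
df = n − 1 = 24
p-value = P(T ≥ 1.5290) ≈ 0.0697
Since p ≈ 0.0697 < α = 0.1, reject H0; the data support H1.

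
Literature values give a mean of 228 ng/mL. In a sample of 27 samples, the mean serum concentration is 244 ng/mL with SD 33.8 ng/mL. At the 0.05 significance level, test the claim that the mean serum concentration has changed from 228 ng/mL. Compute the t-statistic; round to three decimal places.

2.460

H0: μ = 228; H1: μ ≠ 228 (one-sample t-test, two-sided).
t = (x̄ − μ₀)/(s/√n) = (244 − 228)/(33.8/√27) = 2.460
df = n − 1 = 26
Two-sided p-value ≈ 0.021
Since p ≈ 0.021 < α = 0.05, reject H0; the data support H1.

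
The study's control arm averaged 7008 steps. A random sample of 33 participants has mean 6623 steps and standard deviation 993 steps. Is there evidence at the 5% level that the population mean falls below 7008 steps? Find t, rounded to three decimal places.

H0: μ = 7008; H1: μ < 7008 (one-sample t-test, left-tailed).
t = (x̄ − μ₀)/(s/√n) = (6623 − 7008)/(993/√33) = -2.227
df = n − 1 = 32
p-value = P(T ≤ -2.227) ≈ 0.0165
Since p ≈ 0.0165 < α = 0.05, reject H0; the data support H1.

-2.227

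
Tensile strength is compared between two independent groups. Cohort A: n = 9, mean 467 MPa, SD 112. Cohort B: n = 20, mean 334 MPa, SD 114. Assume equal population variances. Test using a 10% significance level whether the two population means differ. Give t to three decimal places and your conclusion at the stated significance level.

t = 2.922; reject H0

Let group 1 = cohort A, group 2 = cohort B. H0: μ_1 = μ_2; H1: μ_1 ≠ μ_2 (two-sample pooled-variance t-test, two-sided).
s_p² = [(9−1)·112² + (20−1)·114²]/(9+20−2) = 12862.1
t = (467 − 334)/√[12862.1·(1/9 + 1/20)] = 2.922
df = n₁ + n₂ − 2 = 27
Two-sided p-value ≈ 0.0070
Since p ≈ 0.0070 < α = 0.1, reject H0; the data support H1.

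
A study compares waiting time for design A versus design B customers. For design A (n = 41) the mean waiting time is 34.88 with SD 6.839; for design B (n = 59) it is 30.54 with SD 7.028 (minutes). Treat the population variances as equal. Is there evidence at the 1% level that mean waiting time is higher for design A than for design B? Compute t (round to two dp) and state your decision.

t = 3.07; reject H0

Let group 1 = design A, group 2 = design B. H0: μ_1 = μ_2; H1: μ_1 > μ_2 (two-sample pooled-variance t-test, right-tailed).
s_p² = [(41−1)·6.839² + (59−1)·7.028²]/(41+59−2) = 48.323
t = (34.88 − 30.54)/√[48.323·(1/41 + 1/59)] = 3.07
df = n₁ + n₂ − 2 = 98
p-value = P(T ≥ 3.07) ≈ 0.0014
Since p ≈ 0.0014 < α = 0.01, reject H0; the evidence is statistically significant.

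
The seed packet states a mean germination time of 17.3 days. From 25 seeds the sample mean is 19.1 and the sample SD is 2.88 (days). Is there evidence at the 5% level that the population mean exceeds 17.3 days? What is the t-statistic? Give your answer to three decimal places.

H0: μ = 17.3; H1: μ > 17.3 (one-sample t-test, right-tailed).
t = (x̄ − μ₀)/(s/√n) = (19.1 − 17.3)/(2.88/√25) = 3.125
df = n − 1 = 24
p-value = P(T ≥ 3.125) ≈ 0.0023
Since p ≈ 0.0023 < α = 0.05, reject H0; the data support H1.

3.125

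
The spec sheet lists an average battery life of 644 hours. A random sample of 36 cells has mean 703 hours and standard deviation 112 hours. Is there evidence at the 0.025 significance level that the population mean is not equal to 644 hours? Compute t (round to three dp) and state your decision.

t = 3.161; reject H0

H0: μ = 644; H1: μ ≠ 644 (one-sample t-test, two-sided).
t = (x̄ − μ₀)/(s/√n) = (703 − 644)/(112/√36) = 3.161
df = n − 1 = 35
Two-sided p-value ≈ 0.0032
Since p ≈ 0.0032 < α = 0.025, reject H0; the data support H1.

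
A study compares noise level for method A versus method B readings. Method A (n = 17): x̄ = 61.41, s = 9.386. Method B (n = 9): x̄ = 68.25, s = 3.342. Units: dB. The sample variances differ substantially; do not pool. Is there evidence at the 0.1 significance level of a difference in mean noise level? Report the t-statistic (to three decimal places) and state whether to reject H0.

t = -2.699; reject H0

Let group 1 = method A, group 2 = method B. H0: μ_1 = μ_2; H1: μ_1 ≠ μ_2 (Welch's two-sample t-test, two-sided).
t = (x̄_1 − x̄_2)/√(s_1²/n_1 + s_2²/n_2) = (61.41 − 68.25)/√(9.386²/17 + 3.342²/9) = -2.699
Welch–Satterthwaite df ≈ 22.05
Two-sided p-value ≈ 0.0131
Since p ≈ 0.0131 < α = 0.1, reject H0; the evidence is statistically significant.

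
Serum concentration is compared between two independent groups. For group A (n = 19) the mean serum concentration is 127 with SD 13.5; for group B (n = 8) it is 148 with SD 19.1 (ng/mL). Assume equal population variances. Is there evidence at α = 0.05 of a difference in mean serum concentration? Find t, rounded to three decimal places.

-3.262

Let group 1 = group A, group 2 = group B. H0: μ_1 = μ_2; H1: μ_1 ≠ μ_2 (two-sample pooled-variance t-test, two-sided).
s_p² = [(19−1)·13.5² + (8−1)·19.1²]/(19+8−2) = 233.367
t = (127 − 148)/√[233.367·(1/19 + 1/8)] = -3.262
df = n₁ + n₂ − 2 = 25
Two-sided p-value ≈ 0.0032
Since p ≈ 0.0032 < α = 0.05, reject H0; the evidence is statistically significant.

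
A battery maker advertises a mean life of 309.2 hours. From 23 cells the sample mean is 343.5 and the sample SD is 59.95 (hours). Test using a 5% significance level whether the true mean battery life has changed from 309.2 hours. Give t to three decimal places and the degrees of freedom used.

H0: μ = 309.2; H1: μ ≠ 309.2 (one-sample t-test, two-sided).
t = (x̄ − μ₀)/(s/√n) = (343.5 − 309.2)/(59.95/√23) = 2.744
df = n − 1 = 22
Two-sided p-value ≈ 0.0118
Since p ≈ 0.0118 < α = 0.05, reject H0; the evidence is statistically significant.

t = 2.744, df = 22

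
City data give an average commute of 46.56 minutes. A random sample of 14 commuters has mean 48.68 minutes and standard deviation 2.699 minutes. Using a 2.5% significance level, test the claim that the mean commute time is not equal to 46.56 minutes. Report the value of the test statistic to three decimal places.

H0: μ = 46.56; H1: μ ≠ 46.56 (one-sample t-test, two-sided).
t = (x̄ − μ₀)/(s/√n) = (48.68 − 46.56)/(2.699/√14) = 2.939
df = n − 1 = 13
Two-sided p-value ≈ 0.012
Since p ≈ 0.012 < α = 0.025, reject H0; the evidence is statistically significant.

2.939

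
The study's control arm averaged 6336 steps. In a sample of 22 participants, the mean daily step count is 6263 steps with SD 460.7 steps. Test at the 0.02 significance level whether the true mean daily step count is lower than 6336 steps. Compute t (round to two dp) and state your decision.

t = -0.74; fail to reject H0

H0: μ = 6336; H1: μ < 6336 (one-sample t-test, left-tailed).
t = (x̄ − μ₀)/(s/√n) = (6263 − 6336)/(460.7/√22) = -0.74
df = n − 1 = 21
p-value = P(T ≤ -0.74) ≈ 0.233
Since p ≈ 0.233 > α = 0.02, fail to reject H0; the data do not provide sufficient evidence against H0.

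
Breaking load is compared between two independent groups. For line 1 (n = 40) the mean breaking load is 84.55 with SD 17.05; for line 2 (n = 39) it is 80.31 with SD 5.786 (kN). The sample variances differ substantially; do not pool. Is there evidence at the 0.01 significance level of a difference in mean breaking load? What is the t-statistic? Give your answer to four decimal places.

Let group 1 = line 1, group 2 = line 2. H0: μ_1 = μ_2; H1: μ_1 ≠ μ_2 (Welch's two-sample t-test, two-sided).
t = (x̄_1 − x̄_2)/√(s_1²/n_1 + s_2²/n_2) = (84.55 − 80.31)/√(17.05²/40 + 5.786²/39) = 1.4874
Welch–Satterthwaite df ≈ 48.07
Two-sided p-value ≈ 0.143
Since p ≈ 0.143 > α = 0.01, fail to reject H0; the data do not provide sufficient evidence against H0.

1.4874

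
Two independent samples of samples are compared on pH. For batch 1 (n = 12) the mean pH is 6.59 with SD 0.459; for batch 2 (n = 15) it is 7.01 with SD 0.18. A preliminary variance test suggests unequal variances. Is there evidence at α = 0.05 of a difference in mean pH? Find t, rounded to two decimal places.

Let group 1 = batch 1, group 2 = batch 2. H0: μ_1 = μ_2; H1: μ_1 ≠ μ_2 (Welch's two-sample t-test, two-sided).
t = (x̄_1 − x̄_2)/√(s_1²/n_1 + s_2²/n_2) = (6.59 − 7.01)/√(0.459²/12 + 0.18²/15) = -2.99
Welch–Satterthwaite df ≈ 13.71
Two-sided p-value ≈ 0.0099
Since p ≈ 0.0099 < α = 0.05, reject H0; the evidence is statistically significant.

-2.99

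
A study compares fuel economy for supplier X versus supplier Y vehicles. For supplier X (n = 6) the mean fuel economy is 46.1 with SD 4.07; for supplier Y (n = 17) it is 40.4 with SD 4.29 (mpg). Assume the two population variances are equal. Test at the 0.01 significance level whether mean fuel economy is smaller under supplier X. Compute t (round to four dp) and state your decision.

Let group 1 = supplier X, group 2 = supplier Y. H0: μ_1 = μ_2; H1: μ_1 < μ_2 (two-sample pooled-variance t-test, left-tailed).
s_p² = [(6−1)·4.07² + (17−1)·4.29²]/(6+17−2) = 17.9662
t = (46.1 − 40.4)/√[17.9662·(1/6 + 1/17)] = 2.8319
df = n₁ + n₂ − 2 = 21
p-value = P(T ≤ 2.8319) ≈ 0.9950
Since p ≈ 0.9950 > α = 0.01, fail to reject H0; the evidence is not statistically significant.

t = 2.8319; fail to reject H0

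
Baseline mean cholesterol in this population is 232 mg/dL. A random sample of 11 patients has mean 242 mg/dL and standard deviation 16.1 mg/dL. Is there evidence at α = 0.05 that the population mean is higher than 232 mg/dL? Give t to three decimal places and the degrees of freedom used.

H0: μ = 232; H1: μ > 232 (one-sample t-test, right-tailed).
t = (x̄ − μ₀)/(s/√n) = (242 − 232)/(16.1/√11) = 2.060
df = n − 1 = 10
p-value = P(T ≥ 2.060) ≈ 0.0332
Since p ≈ 0.0332 < α = 0.05, reject H0; the evidence is statistically significant.

t = 2.060, df = 10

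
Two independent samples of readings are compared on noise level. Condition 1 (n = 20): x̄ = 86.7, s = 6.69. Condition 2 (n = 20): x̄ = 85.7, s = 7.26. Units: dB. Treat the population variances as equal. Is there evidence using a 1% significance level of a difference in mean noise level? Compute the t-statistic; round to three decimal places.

0.453

Let group 1 = condition 1, group 2 = condition 2. H0: μ_1 = μ_2; H1: μ_1 ≠ μ_2 (two-sample pooled-variance t-test, two-sided).
s_p² = [(20−1)·6.69² + (20−1)·7.26²]/(20+20−2) = 48.7319
t = (86.7 − 85.7)/√[48.7319·(1/20 + 1/20)] = 0.453
df = n₁ + n₂ − 2 = 38
Two-sided p-value ≈ 0.653
Since p ≈ 0.653 > α = 0.01, fail to reject H0; the data do not provide sufficient evidence against H0.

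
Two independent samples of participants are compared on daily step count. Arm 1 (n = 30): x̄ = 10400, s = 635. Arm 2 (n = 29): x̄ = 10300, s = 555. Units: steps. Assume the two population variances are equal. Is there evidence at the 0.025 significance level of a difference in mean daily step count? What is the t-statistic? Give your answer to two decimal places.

0.64

Let group 1 = arm 1, group 2 = arm 2. H0: μ_1 = μ_2; H1: μ_1 ≠ μ_2 (two-sample pooled-variance t-test, two-sided).
s_p² = [(30−1)·635² + (29−1)·555²]/(30+29−2) = 356460
t = (10400 − 10300)/√[356460·(1/30 + 1/29)] = 0.64
df = n₁ + n₂ − 2 = 57
Two-sided p-value ≈ 0.523
Since p ≈ 0.523 > α = 0.025, fail to reject H0; the evidence is not statistically significant.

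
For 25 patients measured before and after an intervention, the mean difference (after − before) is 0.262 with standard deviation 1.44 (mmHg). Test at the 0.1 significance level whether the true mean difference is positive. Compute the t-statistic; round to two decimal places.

H0: μ_d = 0; H1: μ_d > 0 (paired t-test on the differences, right-tailed).
t = d̄/(s_d/√n) = 0.262/(1.44/√25) = 0.91
df = n − 1 = 24
p-value = P(T ≥ 0.91) ≈ 0.186
Since p ≈ 0.186 > α = 0.1, fail to reject H0; the data do not provide sufficient evidence against H0.

0.91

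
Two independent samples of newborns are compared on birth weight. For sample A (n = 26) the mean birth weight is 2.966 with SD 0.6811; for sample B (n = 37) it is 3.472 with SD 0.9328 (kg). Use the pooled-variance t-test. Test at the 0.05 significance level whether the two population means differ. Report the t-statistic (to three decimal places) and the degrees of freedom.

t = -2.357, df = 61

Let group 1 = sample A, group 2 = sample B. H0: μ_1 = μ_2; H1: μ_1 ≠ μ_2 (two-sample pooled-variance t-test, two-sided).
s_p² = [(26−1)·0.6811² + (37−1)·0.9328²]/(26+37−2) = 0.703633
t = (2.966 − 3.472)/√[0.703633·(1/26 + 1/37)] = -2.357
df = n₁ + n₂ − 2 = 61
Two-sided p-value ≈ 0.022
Since p ≈ 0.022 < α = 0.05, reject H0; the evidence is statistically significant.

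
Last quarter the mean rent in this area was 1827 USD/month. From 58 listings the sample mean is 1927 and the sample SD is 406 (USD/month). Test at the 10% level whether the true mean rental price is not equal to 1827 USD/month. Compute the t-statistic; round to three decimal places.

1.876

H0: μ = 1827; H1: μ ≠ 1827 (one-sample t-test, two-sided).
t = (x̄ − μ₀)/(s/√n) = (1927 − 1827)/(406/√58) = 1.876
df = n − 1 = 57
Two-sided p-value ≈ 0.0658
Since p ≈ 0.0658 < α = 0.1, reject H0; the evidence is statistically significant.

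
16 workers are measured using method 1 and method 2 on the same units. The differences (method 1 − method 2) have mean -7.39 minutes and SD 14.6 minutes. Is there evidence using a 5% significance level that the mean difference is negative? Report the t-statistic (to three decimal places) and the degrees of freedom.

t = -2.025, df = 15

H0: μ_d = 0; H1: μ_d < 0 (paired t-test on the differences, left-tailed).
t = d̄/(s_d/√n) = -7.39/(14.6/√16) = -2.025
df = n − 1 = 15
p-value = P(T ≤ -2.025) ≈ 0.031
Since p ≈ 0.031 < α = 0.05, reject H0; the evidence is statistically significant.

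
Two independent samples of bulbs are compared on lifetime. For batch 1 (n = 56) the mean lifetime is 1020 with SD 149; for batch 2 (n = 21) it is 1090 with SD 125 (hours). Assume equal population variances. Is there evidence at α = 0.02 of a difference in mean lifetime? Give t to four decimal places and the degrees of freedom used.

Let group 1 = batch 1, group 2 = batch 2. H0: μ_1 = μ_2; H1: μ_1 ≠ μ_2 (two-sample pooled-variance t-test, two-sided).
s_p² = [(56−1)·149² + (21−1)·125²]/(56+21−2) = 20447.4
t = (1020 − 1090)/√[20447.4·(1/56 + 1/21)] = -1.9131
df = n₁ + n₂ − 2 = 75
Two-sided p-value ≈ 0.0596
Since p ≈ 0.0596 > α = 0.02, fail to reject H0; the data do not provide sufficient evidence against H0.

t = -1.9131, df = 75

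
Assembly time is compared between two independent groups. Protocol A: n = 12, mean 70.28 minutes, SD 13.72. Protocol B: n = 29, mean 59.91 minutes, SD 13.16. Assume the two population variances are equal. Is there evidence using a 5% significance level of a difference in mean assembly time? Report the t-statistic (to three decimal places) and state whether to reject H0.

t = 2.268; reject H0

Let group 1 = protocol A, group 2 = protocol B. H0: μ_1 = μ_2; H1: μ_1 ≠ μ_2 (two-sample pooled-variance t-test, two-sided).
s_p² = [(12−1)·13.72² + (29−1)·13.16²]/(12+29−2) = 177.431
t = (70.28 − 59.91)/√[177.431·(1/12 + 1/29)] = 2.268
df = n₁ + n₂ − 2 = 39
Two-sided p-value ≈ 0.029
Since p ≈ 0.029 < α = 0.05, reject H0; the evidence is statistically significant.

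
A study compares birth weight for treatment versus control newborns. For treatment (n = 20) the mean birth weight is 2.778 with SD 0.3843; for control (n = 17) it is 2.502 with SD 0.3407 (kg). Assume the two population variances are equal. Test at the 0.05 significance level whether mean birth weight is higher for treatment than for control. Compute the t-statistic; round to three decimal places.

Let group 1 = treatment, group 2 = control. H0: μ_1 = μ_2; H1: μ_1 > μ_2 (two-sample pooled-variance t-test, right-tailed).
s_p² = [(20−1)·0.3843² + (17−1)·0.3407²]/(20+17−2) = 0.133236
t = (2.778 − 2.502)/√[0.133236·(1/20 + 1/17)] = 2.292
df = n₁ + n₂ − 2 = 35
p-value = P(T ≥ 2.292) ≈ 0.0140
Since p ≈ 0.0140 < α = 0.05, reject H0; the data support H1.

2.292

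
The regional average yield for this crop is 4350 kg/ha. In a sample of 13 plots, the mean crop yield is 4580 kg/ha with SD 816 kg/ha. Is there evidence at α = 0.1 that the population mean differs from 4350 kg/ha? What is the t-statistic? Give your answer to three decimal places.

1.016

H0: μ = 4350; H1: μ ≠ 4350 (one-sample t-test, two-sided).
t = (x̄ − μ₀)/(s/√n) = (4580 − 4350)/(816/√13) = 1.016
df = n − 1 = 12
Two-sided p-value ≈ 0.3296
Since p ≈ 0.3296 > α = 0.1, fail to reject H0; the evidence is not statistically significant.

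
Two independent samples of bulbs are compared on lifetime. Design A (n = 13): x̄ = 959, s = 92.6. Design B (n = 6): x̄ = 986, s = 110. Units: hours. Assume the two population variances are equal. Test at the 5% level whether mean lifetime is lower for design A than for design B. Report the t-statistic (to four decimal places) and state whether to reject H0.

Let group 1 = design A, group 2 = design B. H0: μ_1 = μ_2; H1: μ_1 < μ_2 (two-sample pooled-variance t-test, left-tailed).
s_p² = [(13−1)·92.6² + (6−1)·110²]/(13+6−2) = 9611.6
t = (959 − 986)/√[9611.6·(1/13 + 1/6)] = -0.5580
df = n₁ + n₂ − 2 = 17
p-value = P(T ≤ -0.5580) ≈ 0.292
Since p ≈ 0.292 > α = 0.05, fail to reject H0; the evidence is not statistically significant.

t = -0.5580; fail to reject H0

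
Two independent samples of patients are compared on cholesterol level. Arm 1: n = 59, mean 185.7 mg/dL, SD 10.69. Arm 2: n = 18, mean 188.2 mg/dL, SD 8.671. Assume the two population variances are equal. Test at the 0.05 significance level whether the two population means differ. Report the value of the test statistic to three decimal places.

-0.904

Let group 1 = arm 1, group 2 = arm 2. H0: μ_1 = μ_2; H1: μ_1 ≠ μ_2 (two-sample pooled-variance t-test, two-sided).
s_p² = [(59−1)·10.69² + (18−1)·8.671²]/(59+18−2) = 105.416
t = (185.7 − 188.2)/√[105.416·(1/59 + 1/18)] = -0.904
df = n₁ + n₂ − 2 = 75
Two-sided p-value ≈ 0.369
Since p ≈ 0.369 > α = 0.05, fail to reject H0; the data do not provide sufficient evidence against H0.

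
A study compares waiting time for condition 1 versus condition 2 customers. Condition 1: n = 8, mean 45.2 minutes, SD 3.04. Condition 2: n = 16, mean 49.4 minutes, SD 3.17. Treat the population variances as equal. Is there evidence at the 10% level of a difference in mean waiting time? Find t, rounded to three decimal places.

-3.100

Let group 1 = condition 1, group 2 = condition 2. H0: μ_1 = μ_2; H1: μ_1 ≠ μ_2 (two-sample pooled-variance t-test, two-sided).
s_p² = [(8−1)·3.04² + (16−1)·3.17²]/(8+16−2) = 9.79203
t = (45.2 − 49.4)/√[9.79203·(1/8 + 1/16)] = -3.100
df = n₁ + n₂ − 2 = 22
Two-sided p-value ≈ 0.005
Since p ≈ 0.005 < α = 0.1, reject H0; the data support H1.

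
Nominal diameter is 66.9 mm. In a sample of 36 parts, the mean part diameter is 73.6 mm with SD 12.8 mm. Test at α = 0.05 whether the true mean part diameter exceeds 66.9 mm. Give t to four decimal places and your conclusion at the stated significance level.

H0: μ = 66.9; H1: μ > 66.9 (one-sample t-test, right-tailed).
t = (x̄ − μ₀)/(s/√n) = (73.6 − 66.9)/(12.8/√36) = 3.1406
df = n − 1 = 35
p-value = P(T ≥ 3.1406) ≈ 0.0017
Since p ≈ 0.0017 < α = 0.05, reject H0; the evidence is statistically significant.

t = 3.1406; reject H0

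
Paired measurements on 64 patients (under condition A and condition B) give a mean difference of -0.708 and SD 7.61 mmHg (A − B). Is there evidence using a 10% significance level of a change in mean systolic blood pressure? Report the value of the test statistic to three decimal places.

H0: μ_d = 0; H1: μ_d ≠ 0 (paired t-test on the differences, two-sided).
t = d̄/(s_d/√n) = -0.708/(7.61/√64) = -0.744
df = n − 1 = 63
Two-sided p-value ≈ 0.459
Since p ≈ 0.459 > α = 0.1, fail to reject H0; the evidence is not statistically significant.

-0.744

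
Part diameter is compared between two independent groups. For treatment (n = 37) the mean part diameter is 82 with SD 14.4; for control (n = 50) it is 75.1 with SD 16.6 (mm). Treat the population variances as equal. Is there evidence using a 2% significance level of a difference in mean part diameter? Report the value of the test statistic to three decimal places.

Let group 1 = treatment, group 2 = control. H0: μ_1 = μ_2; H1: μ_1 ≠ μ_2 (two-sample pooled-variance t-test, two-sided).
s_p² = [(37−1)·14.4² + (50−1)·16.6²]/(37+50−2) = 246.675
t = (82 − 75.1)/√[246.675·(1/37 + 1/50)] = 2.026
df = n₁ + n₂ − 2 = 85
Two-sided p-value ≈ 0.046
Since p ≈ 0.046 > α = 0.02, fail to reject H0; the data do not provide sufficient evidence against H0.

2.026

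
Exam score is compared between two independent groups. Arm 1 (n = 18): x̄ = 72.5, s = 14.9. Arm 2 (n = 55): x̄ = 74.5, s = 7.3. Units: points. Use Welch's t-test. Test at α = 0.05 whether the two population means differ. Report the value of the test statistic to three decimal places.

Let group 1 = arm 1, group 2 = arm 2. H0: μ_1 = μ_2; H1: μ_1 ≠ μ_2 (Welch's two-sample t-test, two-sided).
t = (x̄_1 − x̄_2)/√(s_1²/n_1 + s_2²/n_2) = (72.5 − 74.5)/√(14.9²/18 + 7.3²/55) = -0.548
Welch–Satterthwaite df ≈ 19.74
Two-sided p-value ≈ 0.590
Since p ≈ 0.590 > α = 0.05, fail to reject H0; the evidence is not statistically significant.

-0.548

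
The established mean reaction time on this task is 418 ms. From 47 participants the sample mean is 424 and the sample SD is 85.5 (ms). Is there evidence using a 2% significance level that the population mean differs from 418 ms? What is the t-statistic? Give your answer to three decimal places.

0.481

H0: μ = 418; H1: μ ≠ 418 (one-sample t-test, two-sided).
t = (x̄ − μ₀)/(s/√n) = (424 − 418)/(85.5/√47) = 0.481
df = n − 1 = 46
Two-sided p-value ≈ 0.633
Since p ≈ 0.633 > α = 0.02, fail to reject H0; the data do not provide sufficient evidence against H0.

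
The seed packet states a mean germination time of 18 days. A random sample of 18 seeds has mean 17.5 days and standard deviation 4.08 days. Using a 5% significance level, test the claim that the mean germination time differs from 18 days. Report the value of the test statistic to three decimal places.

H0: μ = 18; H1: μ ≠ 18 (one-sample t-test, two-sided).
t = (x̄ − μ₀)/(s/√n) = (17.5 − 18)/(4.08/√18) = -0.520
df = n − 1 = 17
Two-sided p-value ≈ 0.6098
Since p ≈ 0.6098 > α = 0.05, fail to reject H0; the evidence is not statistically significant.

-0.520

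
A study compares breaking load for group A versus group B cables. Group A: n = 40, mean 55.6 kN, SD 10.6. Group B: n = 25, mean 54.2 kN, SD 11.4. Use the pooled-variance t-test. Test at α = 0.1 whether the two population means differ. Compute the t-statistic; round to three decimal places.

Let group 1 = group A, group 2 = group B. H0: μ_1 = μ_2; H1: μ_1 ≠ μ_2 (two-sample pooled-variance t-test, two-sided).
s_p² = [(40−1)·10.6² + (25−1)·11.4²]/(40+25−2) = 119.065
t = (55.6 − 54.2)/√[119.065·(1/40 + 1/25)] = 0.503
df = n₁ + n₂ − 2 = 63
Two-sided p-value ≈ 0.617
Since p ≈ 0.617 > α = 0.1, fail to reject H0; the data do not provide sufficient evidence against H0.

0.503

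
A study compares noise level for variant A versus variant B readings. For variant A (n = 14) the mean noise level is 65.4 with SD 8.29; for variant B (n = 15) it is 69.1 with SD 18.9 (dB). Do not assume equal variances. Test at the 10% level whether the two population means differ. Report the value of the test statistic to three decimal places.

-0.690

Let group 1 = variant A, group 2 = variant B. H0: μ_1 = μ_2; H1: μ_1 ≠ μ_2 (Welch's two-sample t-test, two-sided).
t = (x̄_1 − x̄_2)/√(s_1²/n_1 + s_2²/n_2) = (65.4 − 69.1)/√(8.29²/14 + 18.9²/15) = -0.690
Welch–Satterthwaite df ≈ 19.48
Two-sided p-value ≈ 0.498
Since p ≈ 0.498 > α = 0.1, fail to reject H0; the evidence is not statistically significant.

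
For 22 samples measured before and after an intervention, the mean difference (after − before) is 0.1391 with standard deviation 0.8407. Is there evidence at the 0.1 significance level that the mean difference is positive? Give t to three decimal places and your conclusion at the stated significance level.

H0: μ_d = 0; H1: μ_d > 0 (paired t-test on the differences, right-tailed).
t = d̄/(s_d/√n) = 0.1391/(0.8407/√22) = 0.776
df = n − 1 = 21
p-value = P(T ≥ 0.776) ≈ 0.2232
Since p ≈ 0.2232 > α = 0.1, fail to reject H0; the evidence is not statistically significant.

t = 0.776; fail to reject H0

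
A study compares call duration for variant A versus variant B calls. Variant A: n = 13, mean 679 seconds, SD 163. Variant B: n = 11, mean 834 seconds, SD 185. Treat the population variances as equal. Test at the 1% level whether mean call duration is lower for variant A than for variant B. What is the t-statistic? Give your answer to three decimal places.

-2.183

Let group 1 = variant A, group 2 = variant B. H0: μ_1 = μ_2; H1: μ_1 < μ_2 (two-sample pooled-variance t-test, left-tailed).
s_p² = [(13−1)·163² + (11−1)·185²]/(13+11−2) = 30049
t = (679 − 834)/√[30049·(1/13 + 1/11)] = -2.183
df = n₁ + n₂ − 2 = 22
p-value = P(T ≤ -2.183) ≈ 0.0200
Since p ≈ 0.0200 > α = 0.01, fail to reject H0; the evidence is not statistically significant.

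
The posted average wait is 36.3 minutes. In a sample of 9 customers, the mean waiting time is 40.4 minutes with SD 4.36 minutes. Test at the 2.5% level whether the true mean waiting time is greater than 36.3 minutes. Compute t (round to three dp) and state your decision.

t = 2.821; reject H0

H0: μ = 36.3; H1: μ > 36.3 (one-sample t-test, right-tailed).
t = (x̄ − μ₀)/(s/√n) = (40.4 − 36.3)/(4.36/√9) = 2.821
df = n − 1 = 8
p-value = P(T ≥ 2.821) ≈ 0.011
Since p ≈ 0.011 < α = 0.025, reject H0; the data support H1.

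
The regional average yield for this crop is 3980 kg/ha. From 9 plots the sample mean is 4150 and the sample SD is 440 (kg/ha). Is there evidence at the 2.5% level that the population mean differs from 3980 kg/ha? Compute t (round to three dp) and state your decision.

H0: μ = 3980; H1: μ ≠ 3980 (one-sample t-test, two-sided).
t = (x̄ − μ₀)/(s/√n) = (4150 − 3980)/(440/√9) = 1.159
df = n − 1 = 8
Two-sided p-value ≈ 0.2798
Since p ≈ 0.2798 > α = 0.025, fail to reject H0; the data do not provide sufficient evidence against H0.

t = 1.159; fail to reject H0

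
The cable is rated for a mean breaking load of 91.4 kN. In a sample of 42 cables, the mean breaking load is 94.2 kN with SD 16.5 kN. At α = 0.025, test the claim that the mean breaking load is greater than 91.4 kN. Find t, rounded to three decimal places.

H0: μ = 91.4; H1: μ > 91.4 (one-sample t-test, right-tailed).
t = (x̄ − μ₀)/(s/√n) = (94.2 − 91.4)/(16.5/√42) = 1.100
df = n − 1 = 41
p-value = P(T ≥ 1.100) ≈ 0.1389
Since p ≈ 0.1389 > α = 0.025, fail to reject H0; the evidence is not statistically significant.

1.100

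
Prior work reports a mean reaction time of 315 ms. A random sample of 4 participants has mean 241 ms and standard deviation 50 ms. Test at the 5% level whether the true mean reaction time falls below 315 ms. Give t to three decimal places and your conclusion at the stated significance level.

t = -2.960; reject H0

H0: μ = 315; H1: μ < 315 (one-sample t-test, left-tailed).
t = (x̄ − μ₀)/(s/√n) = (241 − 315)/(50/√4) = -2.960
df = n − 1 = 3
p-value = P(T ≤ -2.960) ≈ 0.030
Since p ≈ 0.030 < α = 0.05, reject H0; the data support H1.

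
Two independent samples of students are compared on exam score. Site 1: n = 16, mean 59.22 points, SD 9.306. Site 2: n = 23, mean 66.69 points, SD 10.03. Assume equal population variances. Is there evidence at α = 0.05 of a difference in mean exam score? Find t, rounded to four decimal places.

-2.3552

Let group 1 = site 1, group 2 = site 2. H0: μ_1 = μ_2; H1: μ_1 ≠ μ_2 (two-sample pooled-variance t-test, two-sided).
s_p² = [(16−1)·9.306² + (23−1)·10.03²]/(16+23−2) = 94.9255
t = (59.22 − 66.69)/√[94.9255·(1/16 + 1/23)] = -2.3552
df = n₁ + n₂ − 2 = 37
Two-sided p-value ≈ 0.0239
Since p ≈ 0.0239 < α = 0.05, reject H0; the data support H1.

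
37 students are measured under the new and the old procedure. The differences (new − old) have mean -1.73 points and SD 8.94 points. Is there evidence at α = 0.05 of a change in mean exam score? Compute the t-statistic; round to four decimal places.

H0: μ_d = 0; H1: μ_d ≠ 0 (paired t-test on the differences, two-sided).
t = d̄/(s_d/√n) = -1.73/(8.94/√37) = -1.1771
df = n − 1 = 36
Two-sided p-value ≈ 0.247
Since p ≈ 0.247 > α = 0.05, fail to reject H0; the data do not provide sufficient evidence against H0.

-1.1771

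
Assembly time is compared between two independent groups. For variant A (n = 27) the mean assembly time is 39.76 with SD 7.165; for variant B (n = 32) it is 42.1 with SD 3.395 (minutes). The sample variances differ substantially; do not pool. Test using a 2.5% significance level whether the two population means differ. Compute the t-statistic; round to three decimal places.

Let group 1 = variant A, group 2 = variant B. H0: μ_1 = μ_2; H1: μ_1 ≠ μ_2 (Welch's two-sample t-test, two-sided).
t = (x̄_1 − x̄_2)/√(s_1²/n_1 + s_2²/n_2) = (39.76 − 42.1)/√(7.165²/27 + 3.395²/32) = -1.556
Welch–Satterthwaite df ≈ 35.71
Two-sided p-value ≈ 0.1285
Since p ≈ 0.1285 > α = 0.025, fail to reject H0; the evidence is not statistically significant.

-1.556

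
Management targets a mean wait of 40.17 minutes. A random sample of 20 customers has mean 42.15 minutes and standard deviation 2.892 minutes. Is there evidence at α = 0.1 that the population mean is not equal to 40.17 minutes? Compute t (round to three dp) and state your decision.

t = 3.062; reject H0

H0: μ = 40.17; H1: μ ≠ 40.17 (one-sample t-test, two-sided).
t = (x̄ − μ₀)/(s/√n) = (42.15 − 40.17)/(2.892/√20) = 3.062
df = n − 1 = 19
Two-sided p-value ≈ 0.006
Since p ≈ 0.006 < α = 0.1, reject H0; the data support H1.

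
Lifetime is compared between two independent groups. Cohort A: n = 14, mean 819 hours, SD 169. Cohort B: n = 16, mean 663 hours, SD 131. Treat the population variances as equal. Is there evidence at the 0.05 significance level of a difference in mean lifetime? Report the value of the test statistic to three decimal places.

2.845

Let group 1 = cohort A, group 2 = cohort B. H0: μ_1 = μ_2; H1: μ_1 ≠ μ_2 (two-sample pooled-variance t-test, two-sided).
s_p² = [(14−1)·169² + (16−1)·131²]/(14+16−2) = 22453.9
t = (819 − 663)/√[22453.9·(1/14 + 1/16)] = 2.845
df = n₁ + n₂ − 2 = 28
Two-sided p-value ≈ 0.0082
Since p ≈ 0.0082 < α = 0.05, reject H0; the evidence is statistically significant.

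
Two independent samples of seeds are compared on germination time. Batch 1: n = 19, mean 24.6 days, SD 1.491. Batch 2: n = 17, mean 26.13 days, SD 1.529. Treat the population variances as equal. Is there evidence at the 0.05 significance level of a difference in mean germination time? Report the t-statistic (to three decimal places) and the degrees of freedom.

t = -3.037, df = 34

Let group 1 = batch 1, group 2 = batch 2. H0: μ_1 = μ_2; H1: μ_1 ≠ μ_2 (two-sample pooled-variance t-test, two-sided).
s_p² = [(19−1)·1.491² + (17−1)·1.529²]/(19+17−2) = 2.27709
t = (24.6 − 26.13)/√[2.27709·(1/19 + 1/17)] = -3.037
df = n₁ + n₂ − 2 = 34
Two-sided p-value ≈ 0.0046
Since p ≈ 0.0046 < α = 0.05, reject H0; the data support H1.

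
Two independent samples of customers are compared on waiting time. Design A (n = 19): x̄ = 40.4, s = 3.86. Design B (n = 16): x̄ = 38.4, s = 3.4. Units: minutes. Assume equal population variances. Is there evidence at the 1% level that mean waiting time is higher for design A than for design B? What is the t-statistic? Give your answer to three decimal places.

Let group 1 = design A, group 2 = design B. H0: μ_1 = μ_2; H1: μ_1 > μ_2 (two-sample pooled-variance t-test, right-tailed).
s_p² = [(19−1)·3.86² + (16−1)·3.4²]/(19+16−2) = 13.3816
t = (40.4 − 38.4)/√[13.3816·(1/19 + 1/16)] = 1.611
df = n₁ + n₂ − 2 = 33
p-value = P(T ≥ 1.611) ≈ 0.0583
Since p ≈ 0.0583 > α = 0.01, fail to reject H0; the evidence is not statistically significant.

1.611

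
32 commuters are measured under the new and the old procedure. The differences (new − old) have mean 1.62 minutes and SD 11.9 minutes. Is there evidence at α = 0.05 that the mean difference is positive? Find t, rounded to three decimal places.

H0: μ_d = 0; H1: μ_d > 0 (paired t-test on the differences, right-tailed).
t = d̄/(s_d/√n) = 1.62/(11.9/√32) = 0.770
df = n − 1 = 31
p-value = P(T ≥ 0.770) ≈ 0.224
Since p ≈ 0.224 > α = 0.05, fail to reject H0; the data do not provide sufficient evidence against H0.

0.770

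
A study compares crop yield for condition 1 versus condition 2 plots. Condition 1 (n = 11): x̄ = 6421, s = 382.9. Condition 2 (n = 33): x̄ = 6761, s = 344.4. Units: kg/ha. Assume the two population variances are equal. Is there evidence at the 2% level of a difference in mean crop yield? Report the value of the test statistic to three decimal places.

-2.759

Let group 1 = condition 1, group 2 = condition 2. H0: μ_1 = μ_2; H1: μ_1 ≠ μ_2 (two-sample pooled-variance t-test, two-sided).
s_p² = [(11−1)·382.9² + (33−1)·344.4²]/(11+33−2) = 125278
t = (6421 − 6761)/√[125278·(1/11 + 1/33)] = -2.759
df = n₁ + n₂ − 2 = 42
Two-sided p-value ≈ 0.009
Since p ≈ 0.009 < α = 0.02, reject H0; the evidence is statistically significant.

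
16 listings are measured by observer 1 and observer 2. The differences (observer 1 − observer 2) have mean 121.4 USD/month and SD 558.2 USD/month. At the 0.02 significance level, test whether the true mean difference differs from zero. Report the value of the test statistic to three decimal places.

0.870

H0: μ_d = 0; H1: μ_d ≠ 0 (paired t-test on the differences, two-sided).
t = d̄/(s_d/√n) = 121.4/(558.2/√16) = 0.870
df = n − 1 = 15
Two-sided p-value ≈ 0.3980
Since p ≈ 0.3980 > α = 0.02, fail to reject H0; the data do not provide sufficient evidence against H0.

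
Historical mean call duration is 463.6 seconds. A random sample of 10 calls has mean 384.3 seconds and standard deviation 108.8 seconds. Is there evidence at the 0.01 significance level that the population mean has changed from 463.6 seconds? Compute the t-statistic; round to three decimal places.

H0: μ = 463.6; H1: μ ≠ 463.6 (one-sample t-test, two-sided).
t = (x̄ − μ₀)/(s/√n) = (384.3 − 463.6)/(108.8/√10) = -2.305
df = n − 1 = 9
Two-sided p-value ≈ 0.047
Since p ≈ 0.047 > α = 0.01, fail to reject H0; the data do not provide sufficient evidence against H0.

-2.305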